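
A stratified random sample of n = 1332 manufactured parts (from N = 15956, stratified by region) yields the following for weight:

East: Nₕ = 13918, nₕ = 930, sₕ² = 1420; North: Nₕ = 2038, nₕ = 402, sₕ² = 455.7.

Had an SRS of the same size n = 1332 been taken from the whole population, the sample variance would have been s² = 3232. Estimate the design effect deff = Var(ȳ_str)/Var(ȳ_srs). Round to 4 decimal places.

0.4942

Var(ȳ_str) = Σ Wₕ²(1−fₕ)sₕ²/nₕ with Wₕ = Nₕ/15956:
  East: (13918/15956)²·(1−930/13918)·1420/930 = 1.0841177
  North: (2038/15956)²·(1−402/2038)·455.7/402 = 0.014845417
  → Var(ȳ_str) = 1.0989631.
Var(ȳ_srs) = (1 − 1332/15956)·3232/1332 = 2.2238694.
deff = 1.0989631 / 2.2238694 = 0.4942.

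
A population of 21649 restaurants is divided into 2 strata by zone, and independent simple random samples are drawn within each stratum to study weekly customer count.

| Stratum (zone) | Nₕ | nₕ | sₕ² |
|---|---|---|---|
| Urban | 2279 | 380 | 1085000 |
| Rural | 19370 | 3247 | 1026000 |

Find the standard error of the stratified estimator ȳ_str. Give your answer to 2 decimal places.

Var(ȳ_str) = Σₕ Wₕ²(1 − fₕ)sₕ²/nₕ with Wₕ = Nₕ/N, N = 21649.
Urban: Wₕ = 0.10527045; term = 0.10527045²·(1 − 0.16673980)·1085000/380 = 26.365727.
Rural: Wₕ = 0.89472955; term = 0.89472955²·(1 − 0.16763036)·1026000/3247 = 210.55466.
Sum = 236.92039.
SE = √(236.92039) = 15.39.

15.39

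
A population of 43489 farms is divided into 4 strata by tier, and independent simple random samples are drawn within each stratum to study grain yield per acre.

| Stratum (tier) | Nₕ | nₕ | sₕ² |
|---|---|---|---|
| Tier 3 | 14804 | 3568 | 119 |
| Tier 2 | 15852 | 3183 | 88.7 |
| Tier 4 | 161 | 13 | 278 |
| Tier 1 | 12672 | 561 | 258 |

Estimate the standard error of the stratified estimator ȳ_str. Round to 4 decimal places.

0.2085

Var(ȳ_str) = Σₕ Wₕ²(1 − fₕ)sₕ²/nₕ with Wₕ = Nₕ/N, N = 43489.
Tier 3: Wₕ = 0.34040792; term = 0.34040792²·(1 − 0.24101594)·119/3568 = 0.0029332838.
Tier 2: Wₕ = 0.36450597; term = 0.36450597²·(1 − 0.20079485)·88.7/3183 = 0.0029590652.
Tier 4: Wₕ = 0.00370209; term = 0.00370209²·(1 − 0.08074534)·278/13 = 2.6942022 × 10^-4.
Tier 1: Wₕ = 0.29138403; term = 0.29138403²·(1 − 0.04427083)·258/561 = 0.037318413.
Sum = 0.043480182.
SE = √(0.043480182) = 0.2085.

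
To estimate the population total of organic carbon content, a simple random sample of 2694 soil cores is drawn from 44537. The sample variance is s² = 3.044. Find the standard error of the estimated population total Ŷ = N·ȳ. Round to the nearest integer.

1451

Var(Ŷ) = N²·Var(ȳ) = N²·(1 − n/N)·s²/n.
f = 2694/44537 = 0.06048903; Var(ȳ) = 0.93951097·3.044/2694 = 0.0010615707.
Var(Ŷ) = 44537² · 0.0010615707 = 2.1056726 × 10^6.
SE(Ŷ) = √(2.1056726 × 10^6) = 1451.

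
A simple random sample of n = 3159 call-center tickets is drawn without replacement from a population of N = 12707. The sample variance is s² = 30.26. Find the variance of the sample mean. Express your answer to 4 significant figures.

0.007198

Under SRS without replacement, Var(ȳ) = (1 − f)·s²/n with f = n/N = 3159/12707 = 0.24860313.
Var(ȳ) = (1 − 0.24860313)·30.26/3159 = 0.75139687·0.0095789807 = 0.0071976161.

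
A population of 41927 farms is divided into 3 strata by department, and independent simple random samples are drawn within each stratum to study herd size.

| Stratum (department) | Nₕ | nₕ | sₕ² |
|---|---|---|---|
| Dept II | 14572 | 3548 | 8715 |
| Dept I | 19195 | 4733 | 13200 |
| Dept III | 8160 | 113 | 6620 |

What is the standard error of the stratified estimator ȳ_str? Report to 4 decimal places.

1.6892

Var(ȳ_str) = Σₕ Wₕ²(1 − fₕ)sₕ²/nₕ with Wₕ = Nₕ/N, N = 41927.
Dept II: Wₕ = 0.34755647; term = 0.34755647²·(1 − 0.24348065)·8715/3548 = 0.22446807.
Dept I: Wₕ = 0.45781954; term = 0.45781954²·(1 − 0.24657463)·13200/4733 = 0.44041928.
Dept III: Wₕ = 0.19462399; term = 0.19462399²·(1 − 0.01384804)·6620/113 = 2.1883467.
Sum = 2.8532341.
SE = √(2.8532341) = 1.6892.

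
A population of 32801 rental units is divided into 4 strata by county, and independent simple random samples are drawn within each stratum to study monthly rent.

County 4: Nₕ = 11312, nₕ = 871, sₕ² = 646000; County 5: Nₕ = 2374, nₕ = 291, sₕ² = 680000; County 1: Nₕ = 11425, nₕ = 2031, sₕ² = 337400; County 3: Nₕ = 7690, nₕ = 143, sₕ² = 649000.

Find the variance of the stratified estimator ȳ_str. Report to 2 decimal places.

353.54

Var(ȳ_str) = Σₕ Wₕ²(1 − fₕ)sₕ²/nₕ with Wₕ = Nₕ/N, N = 32801.
County 4: Wₕ = 0.34486753; term = 0.34486753²·(1 − 0.07699788)·646000/871 = 81.418236.
County 5: Wₕ = 0.07237584; term = 0.07237584²·(1 − 0.12257793)·680000/291 = 10.740184.
County 1: Wₕ = 0.34831255; term = 0.34831255²·(1 − 0.17776805)·337400/2031 = 16.571726.
County 3: Wₕ = 0.23444407; term = 0.23444407²·(1 − 0.01859558)·649000/143 = 244.8134.
Sum = 353.54355.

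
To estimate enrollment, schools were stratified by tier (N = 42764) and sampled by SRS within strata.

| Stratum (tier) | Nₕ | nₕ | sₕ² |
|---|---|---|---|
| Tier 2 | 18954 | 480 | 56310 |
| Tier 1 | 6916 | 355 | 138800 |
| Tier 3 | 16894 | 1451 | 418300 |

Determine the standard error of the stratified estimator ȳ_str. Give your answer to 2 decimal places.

8.56

Var(ȳ_str) = Σₕ Wₕ²(1 − fₕ)sₕ²/nₕ with Wₕ = Nₕ/N, N = 42764.
Tier 2: Wₕ = 0.44322327; term = 0.44322327²·(1 − 0.02532447)·56310/480 = 22.462054.
Tier 1: Wₕ = 0.16172482; term = 0.16172482²·(1 − 0.05133025)·138800/355 = 9.7012901.
Tier 3: Wₕ = 0.39505191; term = 0.39505191²·(1 − 0.08588848)·418300/1451 = 41.127089.
Sum = 73.290433.
SE = √(73.290433) = 8.56.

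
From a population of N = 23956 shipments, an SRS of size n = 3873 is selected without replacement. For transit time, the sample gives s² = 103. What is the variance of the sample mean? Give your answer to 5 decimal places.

0.02229

Under SRS without replacement, Var(ȳ) = (1 − f)·s²/n with f = n/N = 3873/23956 = 0.16167140.
Var(ȳ) = (1 − 0.16167140)·103/3873 = 0.83832860·0.026594371 = 0.022294822.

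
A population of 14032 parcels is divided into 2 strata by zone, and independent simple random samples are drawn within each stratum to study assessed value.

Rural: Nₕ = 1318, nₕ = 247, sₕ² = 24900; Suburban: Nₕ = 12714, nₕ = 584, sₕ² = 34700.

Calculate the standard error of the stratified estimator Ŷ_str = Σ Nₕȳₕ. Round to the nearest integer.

96466

Var(Ŷ_str) = Σₕ Nₕ²(1 − fₕ)sₕ²/nₕ.
Rural: 1318²·(1 − 247/1318)·24900/247 = 1.4230078 × 10^8.
Suburban: 12714²·(1 − 584/12714)·34700/584 = 9.1634631 × 10^9.
Sum = 9.3057639 × 10^9.
SE = √(9.3057639 × 10^9) = 96466.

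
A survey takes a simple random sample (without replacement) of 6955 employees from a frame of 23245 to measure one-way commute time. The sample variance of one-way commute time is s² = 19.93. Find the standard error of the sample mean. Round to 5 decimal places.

0.04481

Under SRS without replacement, Var(ȳ) = (1 − f)·s²/n with f = n/N = 6955/23245 = 0.29920413.
Var(ȳ) = (1 − 0.29920413)·19.93/6955 = 0.70079587·0.0028655643 = 0.0020081757.
SE(ȳ) = √(0.0020081757) = 0.04481.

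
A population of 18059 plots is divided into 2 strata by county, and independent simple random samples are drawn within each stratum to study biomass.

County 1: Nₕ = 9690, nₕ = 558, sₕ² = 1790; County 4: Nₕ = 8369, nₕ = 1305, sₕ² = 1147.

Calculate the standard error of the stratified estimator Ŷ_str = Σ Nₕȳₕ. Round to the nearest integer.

Var(Ŷ_str) = Σₕ Nₕ²(1 − fₕ)sₕ²/nₕ.
County 1: 9690²·(1 − 558/9690)·1790/558 = 2.8386282 × 10^8.
County 4: 8369²·(1 − 1305/8369)·1147/1305 = 5.196096 × 10^7.
Sum = 3.3582378 × 10^8.
SE = √(3.3582378 × 10^8) = 18325.

18325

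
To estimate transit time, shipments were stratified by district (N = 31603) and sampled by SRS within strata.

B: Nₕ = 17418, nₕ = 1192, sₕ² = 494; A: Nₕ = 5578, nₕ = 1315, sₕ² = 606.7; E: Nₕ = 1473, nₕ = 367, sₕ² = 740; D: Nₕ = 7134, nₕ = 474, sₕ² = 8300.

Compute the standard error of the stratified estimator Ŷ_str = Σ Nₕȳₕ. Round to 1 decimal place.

31037.9

Var(Ŷ_str) = Σₕ Nₕ²(1 − fₕ)sₕ²/nₕ.
B: 17418²·(1 − 1192/17418)·494/1192 = 1.1712793 × 10^8.
A: 5578²·(1 − 1315/5578)·606.7/1315 = 1.0970896 × 10^7.
E: 1473²·(1 − 367/1473)·740/367 = 3.2849104 × 10^6.
D: 7134²·(1 − 474/7134)·8300/474 = 8.3196889 × 10^8.
Sum = 9.6335263 × 10^8.
SE = √(9.6335263 × 10^8) = 31037.9.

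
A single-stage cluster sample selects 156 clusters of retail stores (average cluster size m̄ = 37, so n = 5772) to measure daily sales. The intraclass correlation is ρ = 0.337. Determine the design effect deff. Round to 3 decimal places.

deff = 1 + (37 − 1)·0.337 = 1 + 12.132 = 13.132.

13.132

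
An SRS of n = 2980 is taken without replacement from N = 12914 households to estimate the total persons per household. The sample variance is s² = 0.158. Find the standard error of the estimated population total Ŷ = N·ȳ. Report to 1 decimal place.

Var(Ŷ) = N²·Var(ȳ) = N²·(1 − n/N)·s²/n.
f = 2980/12914 = 0.23075732; Var(ȳ) = 0.76924268·0.158/2980 = 4.078535 × 10^-5.
Var(Ŷ) = 12914² · (4.078535 × 10^-5) = 6801.8298.
SE(Ŷ) = √(6801.8298) = 82.5.

82.5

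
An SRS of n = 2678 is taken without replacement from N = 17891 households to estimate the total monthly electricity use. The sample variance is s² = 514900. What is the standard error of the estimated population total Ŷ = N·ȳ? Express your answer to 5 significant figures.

Var(Ŷ) = N²·Var(ȳ) = N²·(1 − n/N)·s²/n.
f = 2678/17891 = 0.14968420; Var(ȳ) = 0.85031580·514900/2678 = 163.49052.
Var(Ŷ) = 17891² · 163.49052 = 5.2331334 × 10^10.
SE(Ŷ) = √(5.2331334 × 10^10) = 228760.

228760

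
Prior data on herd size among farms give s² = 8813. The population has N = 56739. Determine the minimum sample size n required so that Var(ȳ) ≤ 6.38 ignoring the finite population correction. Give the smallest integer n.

1382

Without fpc, n₀ = s²/D = 8813/6.38 = 1381.3480.
Rounding up, n = 1382.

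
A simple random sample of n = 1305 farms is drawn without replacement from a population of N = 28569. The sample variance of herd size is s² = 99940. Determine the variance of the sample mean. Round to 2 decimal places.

73.08

Under SRS without replacement, Var(ȳ) = (1 − f)·s²/n with f = n/N = 1305/28569 = 0.04567888.
Var(ȳ) = (1 − 0.04567888)·99940/1305 = 0.95432112·76.582375 = 73.084178.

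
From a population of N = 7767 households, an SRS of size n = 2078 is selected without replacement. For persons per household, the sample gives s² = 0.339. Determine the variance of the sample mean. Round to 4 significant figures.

Under SRS without replacement, Var(ȳ) = (1 − f)·s²/n with f = n/N = 2078/7767 = 0.26754217.
Var(ȳ) = (1 − 0.26754217)·0.339/2078 = 0.73245783·1.6313763 × 10^-4 = 1.1949144 × 10^-4.

1.195 × 10^-4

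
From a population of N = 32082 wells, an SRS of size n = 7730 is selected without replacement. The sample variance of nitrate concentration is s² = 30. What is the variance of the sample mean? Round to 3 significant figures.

0.00295

Under SRS without replacement, Var(ȳ) = (1 − f)·s²/n with f = n/N = 7730/32082 = 0.24094508.
Var(ȳ) = (1 − 0.24094508)·30/7730 = 0.75905492·0.0038809832 = 0.0029458794.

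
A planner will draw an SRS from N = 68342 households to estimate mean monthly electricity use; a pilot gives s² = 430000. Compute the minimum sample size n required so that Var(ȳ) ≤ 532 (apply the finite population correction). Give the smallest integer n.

Without fpc, n₀ = s²/D = 430000/532 = 808.2707.
With fpc, (1 − n/N)·s²/n ≤ D requires n ≥ n₀/(1 + n₀/N) = 808.2707/(1 + 808.2707/68342) = 798.8231.
Rounding up, n = 799.

799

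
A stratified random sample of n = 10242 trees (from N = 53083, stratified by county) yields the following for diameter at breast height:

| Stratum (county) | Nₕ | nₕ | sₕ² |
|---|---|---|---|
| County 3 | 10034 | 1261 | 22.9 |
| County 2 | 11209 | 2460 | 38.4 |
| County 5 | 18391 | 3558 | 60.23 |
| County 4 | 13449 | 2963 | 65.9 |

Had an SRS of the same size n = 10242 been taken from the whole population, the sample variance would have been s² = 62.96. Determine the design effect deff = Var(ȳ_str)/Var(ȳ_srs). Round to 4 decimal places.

Var(ȳ_str) = Σ Wₕ²(1−fₕ)sₕ²/nₕ with Wₕ = Nₕ/53083:
  County 3: (10034/53083)²·(1−1261/10034)·22.9/1261 = 5.6732471 × 10^-4
  County 2: (11209/53083)²·(1−2460/11209)·38.4/2460 = 5.4326345 × 10^-4
  County 5: (18391/53083)²·(1−3558/18391)·60.23/3558 = 0.0016388166
  County 4: (13449/53083)²·(1−2963/13449)·65.9/2963 = 0.0011131218
  → Var(ȳ_str) = 0.0038625266.
Var(ȳ_srs) = (1 − 10242/53083)·62.96/10242 = 0.0049611698.
deff = 0.0038625266 / 0.0049611698 = 0.7786.

0.7786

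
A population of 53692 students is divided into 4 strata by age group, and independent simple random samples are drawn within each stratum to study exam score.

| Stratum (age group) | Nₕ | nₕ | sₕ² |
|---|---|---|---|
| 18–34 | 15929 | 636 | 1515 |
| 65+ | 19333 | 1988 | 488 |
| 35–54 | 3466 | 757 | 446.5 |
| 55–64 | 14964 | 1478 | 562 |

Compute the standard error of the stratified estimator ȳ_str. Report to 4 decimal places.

Var(ȳ_str) = Σₕ Wₕ²(1 − fₕ)sₕ²/nₕ with Wₕ = Nₕ/N, N = 53692.
18–34: Wₕ = 0.29667362; term = 0.29667362²·(1 − 0.03992718)·1515/636 = 0.20128785.
65+: Wₕ = 0.36007226; term = 0.36007226²·(1 − 0.10282936)·488/1988 = 0.0285534.
35–54: Wₕ = 0.06455338; term = 0.06455338²·(1 − 0.21840739)·446.5/757 = 0.0019210735.
55–64: Wₕ = 0.27870074; term = 0.27870074²·(1 − 0.09877038)·562/1478 = 0.026617887.
Sum = 0.25838021.
SE = √(0.25838021) = 0.5083.

0.5083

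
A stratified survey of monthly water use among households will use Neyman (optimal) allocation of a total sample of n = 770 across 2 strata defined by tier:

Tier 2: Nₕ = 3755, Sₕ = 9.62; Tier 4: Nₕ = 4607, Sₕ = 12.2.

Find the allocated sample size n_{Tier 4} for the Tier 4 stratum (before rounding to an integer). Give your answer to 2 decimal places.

468.74

Neyman allocation: nₕ = n·NₕSₕ / Σⱼ NⱼSⱼ.
Σ NⱼSⱼ = 3755·9.62 + 4607·12.2 = 92328.5.
n_{Tier 4} = 770·4607·12.2 / 92328.5 = 468.74.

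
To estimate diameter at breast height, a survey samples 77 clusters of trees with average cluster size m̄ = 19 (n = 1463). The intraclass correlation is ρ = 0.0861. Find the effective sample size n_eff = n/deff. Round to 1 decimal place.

deff = 1 + (19 − 1)·0.0861 = 1 + 1.5498 = 2.5498.
n_eff = 1463 / 2.5498 = 573.8.

573.8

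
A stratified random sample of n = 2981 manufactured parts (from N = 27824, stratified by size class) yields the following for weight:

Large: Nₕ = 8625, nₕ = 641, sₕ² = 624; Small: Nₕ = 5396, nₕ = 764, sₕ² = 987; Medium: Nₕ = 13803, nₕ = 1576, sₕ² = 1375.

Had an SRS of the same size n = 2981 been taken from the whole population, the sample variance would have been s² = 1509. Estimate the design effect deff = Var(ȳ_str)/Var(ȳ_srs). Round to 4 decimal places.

0.7047

Var(ȳ_str) = Σ Wₕ²(1−fₕ)sₕ²/nₕ with Wₕ = Nₕ/27824:
  Large: (8625/27824)²·(1−641/8625)·624/641 = 0.086589865
  Small: (5396/27824)²·(1−764/5396)·987/764 = 0.041708556
  Medium: (13803/27824)²·(1−1576/13803)·1375/1576 = 0.19019573
  → Var(ȳ_str) = 0.31849415.
Var(ȳ_srs) = (1 − 2981/27824)·1509/2981 = 0.45197222.
deff = 0.31849415 / 0.45197222 = 0.7047.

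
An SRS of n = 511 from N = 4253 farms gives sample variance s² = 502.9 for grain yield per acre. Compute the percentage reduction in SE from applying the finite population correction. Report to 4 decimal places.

6.1997

f = n/N = 511/4253 = 0.12015048.
SE_no-fpc = √(s²/n) = 0.9920427; SE_fpc = √((1−f)s²/n) = 0.93053897.
Ratio = √(1−f) = 0.93800294. Reduction = 100·(1 − 0.93800294) = 6.1997%.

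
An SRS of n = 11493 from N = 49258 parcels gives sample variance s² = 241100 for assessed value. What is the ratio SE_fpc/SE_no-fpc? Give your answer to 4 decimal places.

f = n/N = 11493/49258 = 0.23332251.
SE_no-fpc = √(s²/n) = 4.5801732; SE_fpc = √((1−f)s²/n) = 4.0104052.
Ratio = √(1−f) = 0.87560122.

0.8756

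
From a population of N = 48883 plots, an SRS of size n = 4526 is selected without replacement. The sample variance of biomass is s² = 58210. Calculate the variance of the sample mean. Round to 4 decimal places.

Under SRS without replacement, Var(ȳ) = (1 − f)·s²/n with f = n/N = 4526/48883 = 0.09258843.
Var(ȳ) = (1 − 0.09258843)·58210/4526 = 0.90741157·12.861246 = 11.670444.

11.6704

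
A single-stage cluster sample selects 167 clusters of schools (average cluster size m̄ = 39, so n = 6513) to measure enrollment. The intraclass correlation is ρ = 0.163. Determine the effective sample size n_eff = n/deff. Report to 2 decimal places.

deff = 1 + (39 − 1)·0.163 = 1 + 6.194 = 7.194.
n_eff = 6513 / 7.194 = 905.34.

905.34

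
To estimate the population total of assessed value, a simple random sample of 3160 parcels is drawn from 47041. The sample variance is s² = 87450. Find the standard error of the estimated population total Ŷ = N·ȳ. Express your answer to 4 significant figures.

239000

Var(Ŷ) = N²·Var(ȳ) = N²·(1 − n/N)·s²/n.
f = 3160/47041 = 0.06717544; Var(ȳ) = 0.93282456·87450/3160 = 25.815034.
Var(Ŷ) = 47041² · 25.815034 = 5.7124945 × 10^10.
SE(Ŷ) = √(5.7124945 × 10^10) = 239000.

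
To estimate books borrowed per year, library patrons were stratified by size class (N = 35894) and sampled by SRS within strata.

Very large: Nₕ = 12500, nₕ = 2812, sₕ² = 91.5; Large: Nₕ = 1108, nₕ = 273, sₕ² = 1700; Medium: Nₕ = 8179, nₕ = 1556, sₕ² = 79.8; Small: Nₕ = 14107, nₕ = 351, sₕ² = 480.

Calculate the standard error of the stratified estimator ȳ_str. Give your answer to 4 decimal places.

Var(ȳ_str) = Σₕ Wₕ²(1 − fₕ)sₕ²/nₕ with Wₕ = Nₕ/N, N = 35894.
Very large: Wₕ = 0.34824762; term = 0.34824762²·(1 − 0.22496000)·91.5/2812 = 0.0030584839.
Large: Wₕ = 0.03086867; term = 0.03086867²·(1 − 0.24638989)·1700/273 = 0.0044716602.
Medium: Wₕ = 0.22786538; term = 0.22786538²·(1 − 0.19024331)·79.8/1556 = 0.002156277.
Small: Wₕ = 0.39301833; term = 0.39301833²·(1 − 0.02488126)·480/351 = 0.20597629.
Sum = 0.21566271.
SE = √(0.21566271) = 0.4644.

0.4644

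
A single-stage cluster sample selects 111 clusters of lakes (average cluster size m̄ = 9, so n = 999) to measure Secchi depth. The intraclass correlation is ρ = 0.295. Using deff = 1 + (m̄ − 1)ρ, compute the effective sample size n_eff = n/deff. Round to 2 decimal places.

deff = 1 + (9 − 1)·0.295 = 1 + 2.36 = 3.36.
n_eff = 999 / 3.36 = 297.32.

297.32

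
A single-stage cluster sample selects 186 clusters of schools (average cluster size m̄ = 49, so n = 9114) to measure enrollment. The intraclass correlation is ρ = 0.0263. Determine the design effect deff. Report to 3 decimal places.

2.262

deff = 1 + (49 − 1)·0.0263 = 1 + 1.2624 = 2.2624.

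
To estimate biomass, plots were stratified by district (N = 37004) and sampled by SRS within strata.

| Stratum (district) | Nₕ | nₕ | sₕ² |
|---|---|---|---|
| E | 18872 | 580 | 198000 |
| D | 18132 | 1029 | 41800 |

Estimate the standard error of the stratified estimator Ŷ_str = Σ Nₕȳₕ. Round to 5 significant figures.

Var(Ŷ_str) = Σₕ Nₕ²(1 − fₕ)sₕ²/nₕ.
E: 18872²·(1 − 580/18872)·198000/580 = 1.178464 × 10^11.
D: 18132²·(1 − 1029/18132)·41800/1029 = 1.2597342 × 10^10.
Sum = 1.3044374 × 10^11.
SE = √(1.3044374 × 10^11) = 361170.

361170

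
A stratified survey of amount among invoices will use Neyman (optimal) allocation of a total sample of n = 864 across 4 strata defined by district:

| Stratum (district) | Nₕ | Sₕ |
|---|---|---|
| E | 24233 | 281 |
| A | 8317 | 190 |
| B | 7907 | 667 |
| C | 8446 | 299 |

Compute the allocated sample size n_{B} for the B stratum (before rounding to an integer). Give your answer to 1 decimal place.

281.5

Neyman allocation: nₕ = n·NₕSₕ / Σⱼ NⱼSⱼ.
Σ NⱼSⱼ = 24233·281 + 8317·190 + 7907·667 + 8446·299 = 1.6189026 × 10^7.
n_{B} = 864·7907·667 / (1.6189026 × 10^7) = 281.5.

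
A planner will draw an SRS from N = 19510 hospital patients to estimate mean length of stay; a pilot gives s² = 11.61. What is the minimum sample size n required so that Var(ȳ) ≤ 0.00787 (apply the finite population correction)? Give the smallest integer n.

1372

Without fpc, n₀ = s²/D = 11.61/0.00787 = 1475.2224.
With fpc, (1 − n/N)·s²/n ≤ D requires n ≥ n₀/(1 + n₀/N) = 1475.2224/(1 + 1475.2224/19510) = 1371.5170.
Rounding up, n = 1372.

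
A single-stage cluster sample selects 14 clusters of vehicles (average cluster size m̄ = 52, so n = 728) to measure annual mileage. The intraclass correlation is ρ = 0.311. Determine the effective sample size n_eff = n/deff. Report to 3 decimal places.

deff = 1 + (52 − 1)·0.311 = 1 + 15.861 = 16.861.
n_eff = 728 / 16.861 = 43.177.

43.177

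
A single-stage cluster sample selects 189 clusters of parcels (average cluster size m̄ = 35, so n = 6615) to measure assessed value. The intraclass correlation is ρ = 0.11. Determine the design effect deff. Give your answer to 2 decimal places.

4.74

deff = 1 + (35 − 1)·0.11 = 1 + 3.74 = 4.74.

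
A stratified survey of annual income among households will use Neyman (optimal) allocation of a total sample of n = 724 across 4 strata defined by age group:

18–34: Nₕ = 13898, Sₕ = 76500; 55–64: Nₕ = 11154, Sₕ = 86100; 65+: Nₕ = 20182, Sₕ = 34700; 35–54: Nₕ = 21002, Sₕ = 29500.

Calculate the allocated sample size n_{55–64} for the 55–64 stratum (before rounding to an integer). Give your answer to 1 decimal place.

Neyman allocation: nₕ = n·NₕSₕ / Σⱼ NⱼSⱼ.
Σ NⱼSⱼ = 13898·76500 + 11154·86100 + 20182·34700 + 21002·29500 = 3.3434308 × 10^9.
n_{55–64} = 724·11154·86100 / (3.3434308 × 10^9) = 208.0.

208.0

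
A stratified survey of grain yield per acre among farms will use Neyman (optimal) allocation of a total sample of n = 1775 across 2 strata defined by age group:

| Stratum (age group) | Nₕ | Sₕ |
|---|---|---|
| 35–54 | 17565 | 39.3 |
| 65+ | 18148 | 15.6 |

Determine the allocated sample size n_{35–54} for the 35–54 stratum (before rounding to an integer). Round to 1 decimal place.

Neyman allocation: nₕ = n·NₕSₕ / Σⱼ NⱼSⱼ.
Σ NⱼSⱼ = 17565·39.3 + 18148·15.6 = 973413.3.
n_{35–54} = 1775·17565·39.3 / 973413.3 = 1258.8.

1258.8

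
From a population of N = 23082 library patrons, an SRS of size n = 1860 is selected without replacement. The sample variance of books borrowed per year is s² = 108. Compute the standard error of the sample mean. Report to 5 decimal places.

Under SRS without replacement, Var(ȳ) = (1 − f)·s²/n with f = n/N = 1860/23082 = 0.08058227.
Var(ȳ) = (1 − 0.08058227)·108/1860 = 0.91941773·0.058064516 = 0.053385546.
SE(ȳ) = √(0.053385546) = 0.23105.

0.23105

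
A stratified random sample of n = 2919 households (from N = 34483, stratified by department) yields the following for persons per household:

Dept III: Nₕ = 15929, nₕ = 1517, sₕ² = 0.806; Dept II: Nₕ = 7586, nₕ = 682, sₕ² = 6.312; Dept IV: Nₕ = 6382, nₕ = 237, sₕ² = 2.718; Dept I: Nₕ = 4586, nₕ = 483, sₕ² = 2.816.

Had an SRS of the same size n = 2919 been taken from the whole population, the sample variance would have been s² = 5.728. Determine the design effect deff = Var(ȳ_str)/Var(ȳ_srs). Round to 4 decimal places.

Var(ȳ_str) = Σ Wₕ²(1−fₕ)sₕ²/nₕ with Wₕ = Nₕ/34483:
  Dept III: (15929/34483)²·(1−1517/15929)·0.806/1517 = 1.0257751 × 10^-4
  Dept II: (7586/34483)²·(1−682/7586)·6.312/682 = 4.0764879 × 10^-4
  Dept IV: (6382/34483)²·(1−237/6382)·2.718/237 = 3.7824196 × 10^-4
  Dept I: (4586/34483)²·(1−483/4586)·2.816/483 = 9.225948 × 10^-5
  → Var(ȳ_str) = 9.8072774 × 10^-4.
Var(ȳ_srs) = (1 − 2919/34483)·5.728/2919 = 0.001796205.
deff = (9.8072774 × 10^-4) / 0.001796205 = 0.5460.

0.5460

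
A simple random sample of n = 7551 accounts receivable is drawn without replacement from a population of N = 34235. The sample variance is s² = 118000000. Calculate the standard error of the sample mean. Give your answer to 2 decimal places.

110.36

Under SRS without replacement, Var(ȳ) = (1 − f)·s²/n with f = n/N = 7551/34235 = 0.22056375.
Var(ȳ) = (1 − 0.22056375)·118000000/7551 = 0.77943625·15627.069 = 12180.304.
SE(ȳ) = √(12180.304) = 110.36.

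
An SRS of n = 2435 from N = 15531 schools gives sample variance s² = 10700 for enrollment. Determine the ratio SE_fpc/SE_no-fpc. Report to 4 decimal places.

f = n/N = 2435/15531 = 0.15678321.
SE_no-fpc = √(s²/n) = 2.0962468; SE_fpc = √((1−f)s²/n) = 1.9249171.
Ratio = √(1−f) = 0.91826837.

0.9183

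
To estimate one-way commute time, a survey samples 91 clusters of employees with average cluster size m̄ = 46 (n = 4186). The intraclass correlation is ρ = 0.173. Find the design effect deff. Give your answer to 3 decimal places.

8.785

deff = 1 + (46 − 1)·0.173 = 1 + 7.785 = 8.785.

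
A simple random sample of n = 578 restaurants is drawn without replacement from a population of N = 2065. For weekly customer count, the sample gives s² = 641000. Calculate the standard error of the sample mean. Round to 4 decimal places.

Under SRS without replacement, Var(ȳ) = (1 − f)·s²/n with f = n/N = 578/2065 = 0.27990315.
Var(ȳ) = (1 − 0.27990315)·641000/578 = 0.72009685·1108.9965 = 798.58492.
SE(ȳ) = √(798.58492) = 28.2592.

28.2592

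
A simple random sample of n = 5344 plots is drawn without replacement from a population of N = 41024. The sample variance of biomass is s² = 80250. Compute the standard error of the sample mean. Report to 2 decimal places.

Under SRS without replacement, Var(ȳ) = (1 − f)·s²/n with f = n/N = 5344/41024 = 0.13026521.
Var(ȳ) = (1 − 0.13026521)·80250/5344 = 0.86973479·15.016841 = 13.060669.
SE(ȳ) = √(13.060669) = 3.61.

3.61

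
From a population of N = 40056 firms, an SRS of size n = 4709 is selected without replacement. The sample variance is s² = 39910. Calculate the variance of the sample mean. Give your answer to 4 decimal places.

7.4789

Under SRS without replacement, Var(ȳ) = (1 − f)·s²/n with f = n/N = 4709/40056 = 0.11756042.
Var(ȳ) = (1 − 0.11756042)·39910/4709 = 0.88243958·8.4752601 = 7.478905.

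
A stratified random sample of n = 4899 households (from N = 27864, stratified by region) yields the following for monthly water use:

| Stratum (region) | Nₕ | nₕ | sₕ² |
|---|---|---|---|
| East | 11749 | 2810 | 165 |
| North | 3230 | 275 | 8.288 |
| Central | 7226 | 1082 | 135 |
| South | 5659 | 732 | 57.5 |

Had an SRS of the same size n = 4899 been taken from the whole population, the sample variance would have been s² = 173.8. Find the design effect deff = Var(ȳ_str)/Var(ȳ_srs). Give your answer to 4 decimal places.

0.6248

Var(ȳ_str) = Σ Wₕ²(1−fₕ)sₕ²/nₕ with Wₕ = Nₕ/27864:
  East: (11749/27864)²·(1−2810/11749)·165/2810 = 0.0079429265
  North: (3230/27864)²·(1−275/3230)·8.288/275 = 3.7050164 × 10^-4
  Central: (7226/27864)²·(1−1082/7226)·135/1082 = 0.0071345855
  South: (5659/27864)²·(1−732/5659)·57.5/732 = 0.0028209286
  → Var(ȳ_str) = 0.018268942.
Var(ȳ_srs) = (1 − 4899/27864)·173.8/4899 = 0.029239189.
deff = 0.018268942 / 0.029239189 = 0.6248.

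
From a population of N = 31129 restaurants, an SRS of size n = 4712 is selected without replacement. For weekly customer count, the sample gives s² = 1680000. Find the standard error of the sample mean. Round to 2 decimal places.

Under SRS without replacement, Var(ȳ) = (1 − f)·s²/n with f = n/N = 4712/31129 = 0.15137011.
Var(ȳ) = (1 − 0.15137011)·1680000/4712 = 0.84862989·356.5365 = 302.56753.
SE(ȳ) = √(302.56753) = 17.39.

17.39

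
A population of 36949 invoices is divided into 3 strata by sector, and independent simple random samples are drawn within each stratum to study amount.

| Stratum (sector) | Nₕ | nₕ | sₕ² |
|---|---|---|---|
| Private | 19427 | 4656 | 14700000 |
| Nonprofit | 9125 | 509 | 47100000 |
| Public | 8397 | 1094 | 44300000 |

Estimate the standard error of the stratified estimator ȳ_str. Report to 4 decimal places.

Var(ȳ_str) = Σₕ Wₕ²(1 − fₕ)sₕ²/nₕ with Wₕ = Nₕ/N, N = 36949.
Private: Wₕ = 0.52577878; term = 0.52577878²·(1 − 0.23966644)·14700000/4656 = 663.6126.
Nonprofit: Wₕ = 0.24696203; term = 0.24696203²·(1 − 0.05578082)·47100000/509 = 5328.8845.
Public: Wₕ = 0.22725920; term = 0.22725920²·(1 − 0.13028463)·44300000/1094 = 1818.8902.
Sum = 7811.3873.
SE = √(7811.3873) = 88.3821.

88.3821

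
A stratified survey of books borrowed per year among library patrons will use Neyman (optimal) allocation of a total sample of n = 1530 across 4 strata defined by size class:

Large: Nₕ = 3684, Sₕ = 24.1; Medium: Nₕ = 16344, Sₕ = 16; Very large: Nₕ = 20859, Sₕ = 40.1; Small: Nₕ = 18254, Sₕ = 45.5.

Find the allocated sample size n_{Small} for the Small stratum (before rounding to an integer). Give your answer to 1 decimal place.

Neyman allocation: nₕ = n·NₕSₕ / Σⱼ NⱼSⱼ.
Σ NⱼSⱼ = 3684·24.1 + 16344·16 + 20859·40.1 + 18254·45.5 = 2.0172913 × 10^6.
n_{Small} = 1530·18254·45.5 / (2.0172913 × 10^6) = 629.9.

629.9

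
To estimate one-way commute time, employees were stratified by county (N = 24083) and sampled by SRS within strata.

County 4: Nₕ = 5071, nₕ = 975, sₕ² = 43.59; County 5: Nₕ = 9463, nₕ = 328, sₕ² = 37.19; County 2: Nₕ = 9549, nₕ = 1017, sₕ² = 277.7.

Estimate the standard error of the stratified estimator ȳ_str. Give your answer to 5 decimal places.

0.23845

Var(ȳ_str) = Σₕ Wₕ²(1 − fₕ)sₕ²/nₕ with Wₕ = Nₕ/N, N = 24083.
County 4: Wₕ = 0.21056347; term = 0.21056347²·(1 − 0.19226977)·43.59/975 = 0.0016010859.
County 5: Wₕ = 0.39293277; term = 0.39293277²·(1 − 0.03466131)·37.19/328 = 0.016899294.
County 2: Wₕ = 0.39650376; term = 0.39650376²·(1 − 0.10650330)·277.7/1017 = 0.038356811.
Sum = 0.056857191.
SE = √(0.056857191) = 0.23845.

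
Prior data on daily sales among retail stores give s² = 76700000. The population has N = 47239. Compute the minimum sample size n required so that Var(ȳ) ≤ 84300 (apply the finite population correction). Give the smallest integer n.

Without fpc, n₀ = s²/D = 76700000/84300 = 909.8458.
With fpc, (1 − n/N)·s²/n ≤ D requires n ≥ n₀/(1 + n₀/N) = 909.8458/(1 + 909.8458/47239) = 892.6529.
Rounding up, n = 893.

893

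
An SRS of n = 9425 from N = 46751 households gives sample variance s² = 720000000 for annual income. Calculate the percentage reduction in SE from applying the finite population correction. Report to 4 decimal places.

10.6468

f = n/N = 9425/46751 = 0.20159997.
SE_no-fpc = √(s²/n) = 276.39206; SE_fpc = √((1−f)s²/n) = 246.96525.
Ratio = √(1−f) = 0.89353234. Reduction = 100·(1 − 0.89353234) = 10.6468%.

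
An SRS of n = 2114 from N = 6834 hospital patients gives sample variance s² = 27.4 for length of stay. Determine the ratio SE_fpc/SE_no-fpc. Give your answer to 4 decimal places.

0.8311

f = n/N = 2114/6834 = 0.30933567.
SE_no-fpc = √(s²/n) = 0.11384731; SE_fpc = √((1−f)s²/n) = 0.094614196.
Ratio = √(1−f) = 0.83106217.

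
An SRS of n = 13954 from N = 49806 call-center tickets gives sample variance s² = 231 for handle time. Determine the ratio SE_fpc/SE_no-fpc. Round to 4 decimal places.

f = n/N = 13954/49806 = 0.28016705.
SE_no-fpc = √(s²/n) = 0.12866388; SE_fpc = √((1−f)s²/n) = 0.10916225.
Ratio = √(1−f) = 0.84842970.

0.8484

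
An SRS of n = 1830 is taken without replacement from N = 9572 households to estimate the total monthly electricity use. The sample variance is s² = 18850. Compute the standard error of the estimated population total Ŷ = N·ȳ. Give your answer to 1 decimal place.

Var(Ŷ) = N²·Var(ȳ) = N²·(1 − n/N)·s²/n.
f = 1830/9572 = 0.19118262; Var(ȳ) = 0.80881738·18850/1830 = 8.331261.
Var(Ŷ) = 9572² · 8.331261 = 7.6333666 × 10^8.
SE(Ŷ) = √(7.6333666 × 10^8) = 27628.5.

27628.5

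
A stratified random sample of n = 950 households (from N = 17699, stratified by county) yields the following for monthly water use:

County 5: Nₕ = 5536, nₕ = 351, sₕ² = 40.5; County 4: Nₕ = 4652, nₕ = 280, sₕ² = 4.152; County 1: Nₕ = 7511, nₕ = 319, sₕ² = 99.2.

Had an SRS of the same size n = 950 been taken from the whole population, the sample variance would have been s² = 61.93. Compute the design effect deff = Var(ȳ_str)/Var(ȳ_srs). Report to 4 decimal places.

Var(ȳ_str) = Σ Wₕ²(1−fₕ)sₕ²/nₕ with Wₕ = Nₕ/17699:
  County 5: (5536/17699)²·(1−351/5536)·40.5/351 = 0.010572928
  County 4: (4652/17699)²·(1−280/4652)·4.152/280 = 9.6276815 × 10^-4
  County 1: (7511/17699)²·(1−319/7511)·99.2/319 = 0.053625453
  → Var(ȳ_str) = 0.065161149.
Var(ȳ_srs) = (1 − 950/17699)·61.93/950 = 0.061690406.
deff = 0.065161149 / 0.061690406 = 1.0563.

1.0563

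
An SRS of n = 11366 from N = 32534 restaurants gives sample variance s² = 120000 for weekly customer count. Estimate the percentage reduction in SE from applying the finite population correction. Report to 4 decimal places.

19.3376

f = n/N = 11366/32534 = 0.34935760.
SE_no-fpc = √(s²/n) = 3.2492775; SE_fpc = √((1−f)s²/n) = 2.6209454.
Ratio = √(1−f) = 0.80662408. Reduction = 100·(1 − 0.80662408) = 19.3376%.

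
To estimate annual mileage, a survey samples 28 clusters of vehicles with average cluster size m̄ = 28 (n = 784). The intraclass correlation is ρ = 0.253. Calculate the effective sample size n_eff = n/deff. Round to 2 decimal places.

100.11

deff = 1 + (28 − 1)·0.253 = 1 + 6.831 = 7.831.
n_eff = 784 / 7.831 = 100.11.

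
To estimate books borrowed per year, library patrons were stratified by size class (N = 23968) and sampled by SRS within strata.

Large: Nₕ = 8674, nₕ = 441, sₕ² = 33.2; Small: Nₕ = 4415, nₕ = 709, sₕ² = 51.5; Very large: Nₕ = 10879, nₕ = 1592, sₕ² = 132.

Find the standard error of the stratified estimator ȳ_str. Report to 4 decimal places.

0.1613

Var(ȳ_str) = Σₕ Wₕ²(1 − fₕ)sₕ²/nₕ with Wₕ = Nₕ/N, N = 23968.
Large: Wₕ = 0.36189920; term = 0.36189920²·(1 − 0.05084160)·33.2/441 = 0.009358655.
Small: Wₕ = 0.18420394; term = 0.18420394²·(1 − 0.16058890)·51.5/709 = 0.0020688715.
Very large: Wₕ = 0.45389686; term = 0.45389686²·(1 − 0.14633698)·132/1592 = 0.01458249.
Sum = 0.026010017.
SE = √(0.026010017) = 0.1613.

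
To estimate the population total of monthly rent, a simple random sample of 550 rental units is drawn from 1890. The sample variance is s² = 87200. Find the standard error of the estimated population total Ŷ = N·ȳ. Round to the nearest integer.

20038

Var(Ŷ) = N²·Var(ȳ) = N²·(1 − n/N)·s²/n.
f = 550/1890 = 0.29100529; Var(ȳ) = 0.70899471·87200/550 = 112.40789.
Var(Ŷ) = 1890² · 112.40789 = 4.0153222 × 10^8.
SE(Ŷ) = √(4.0153222 × 10^8) = 20038.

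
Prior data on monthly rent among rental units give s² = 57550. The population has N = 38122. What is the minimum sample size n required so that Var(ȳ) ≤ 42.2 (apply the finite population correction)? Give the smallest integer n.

1317

Without fpc, n₀ = s²/D = 57550/42.2 = 1363.7441.
With fpc, (1 − n/N)·s²/n ≤ D requires n ≥ n₀/(1 + n₀/N) = 1363.7441/(1 + 1363.7441/38122) = 1316.6436.
Rounding up, n = 1317.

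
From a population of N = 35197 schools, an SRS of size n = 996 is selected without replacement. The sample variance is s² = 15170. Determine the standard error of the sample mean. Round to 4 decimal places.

3.8471

Under SRS without replacement, Var(ȳ) = (1 − f)·s²/n with f = n/N = 996/35197 = 0.02829787.
Var(ȳ) = (1 − 0.02829787)·15170/996 = 0.97170213·15.230924 = 14.799921.
SE(ȳ) = √(14.799921) = 3.8471.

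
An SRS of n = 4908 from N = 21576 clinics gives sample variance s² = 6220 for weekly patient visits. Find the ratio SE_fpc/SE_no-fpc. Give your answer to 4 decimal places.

0.8789

f = n/N = 4908/21576 = 0.22747497.
SE_no-fpc = √(s²/n) = 1.1257525; SE_fpc = √((1−f)s²/n) = 0.98946217.
Ratio = √(1−f) = 0.87893403.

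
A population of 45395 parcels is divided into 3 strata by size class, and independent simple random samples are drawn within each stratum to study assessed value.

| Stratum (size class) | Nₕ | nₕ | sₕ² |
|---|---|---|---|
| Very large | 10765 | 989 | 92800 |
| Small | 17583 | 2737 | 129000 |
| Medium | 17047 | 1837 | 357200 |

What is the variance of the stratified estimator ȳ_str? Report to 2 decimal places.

35.23

Var(ȳ_str) = Σₕ Wₕ²(1 − fₕ)sₕ²/nₕ with Wₕ = Nₕ/N, N = 45395.
Very large: Wₕ = 0.23714065; term = 0.23714065²·(1 − 0.09187181)·92800/989 = 4.7919345.
Small: Wₕ = 0.38733341; term = 0.38733341²·(1 − 0.15566172)·129000/2737 = 5.9703708.
Medium: Wₕ = 0.37552594; term = 0.37552594²·(1 − 0.10776090)·357200/1837 = 24.466026.
Sum = 35.228331.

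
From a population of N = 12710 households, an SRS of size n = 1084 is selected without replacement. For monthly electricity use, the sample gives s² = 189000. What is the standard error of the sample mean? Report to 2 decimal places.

Under SRS without replacement, Var(ȳ) = (1 − f)·s²/n with f = n/N = 1084/12710 = 0.08528718.
Var(ȳ) = (1 − 0.08528718)·189000/1084 = 0.91471282·174.35424 = 159.48406.
SE(ȳ) = √(159.48406) = 12.63.

12.63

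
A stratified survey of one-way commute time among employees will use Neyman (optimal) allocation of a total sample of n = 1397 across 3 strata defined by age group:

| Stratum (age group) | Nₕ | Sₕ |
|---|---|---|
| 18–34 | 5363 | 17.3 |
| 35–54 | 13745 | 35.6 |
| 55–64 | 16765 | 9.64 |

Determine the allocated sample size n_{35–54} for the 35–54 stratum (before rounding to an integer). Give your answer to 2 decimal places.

919.14

Neyman allocation: nₕ = n·NₕSₕ / Σⱼ NⱼSⱼ.
Σ NⱼSⱼ = 5363·17.3 + 13745·35.6 + 16765·9.64 = 743716.5.
n_{35–54} = 1397·13745·35.6 / 743716.5 = 919.14.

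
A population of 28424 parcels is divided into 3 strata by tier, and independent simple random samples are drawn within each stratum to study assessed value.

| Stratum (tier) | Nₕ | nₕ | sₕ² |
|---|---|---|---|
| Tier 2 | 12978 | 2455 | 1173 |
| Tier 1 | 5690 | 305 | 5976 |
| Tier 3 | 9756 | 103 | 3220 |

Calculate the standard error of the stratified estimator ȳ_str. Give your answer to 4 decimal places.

2.1137

Var(ȳ_str) = Σₕ Wₕ²(1 − fₕ)sₕ²/nₕ with Wₕ = Nₕ/N, N = 28424.
Tier 2: Wₕ = 0.45658598; term = 0.45658598²·(1 − 0.18916628)·1173/2455 = 0.08076505.
Tier 1: Wₕ = 0.20018294; term = 0.20018294²·(1 − 0.05360281)·5976/305 = 0.74308473.
Tier 3: Wₕ = 0.34323107; term = 0.34323107²·(1 − 0.01055761)·3220/103 = 3.6440335.
Sum = 4.4678833.
SE = √(4.4678833) = 2.1137.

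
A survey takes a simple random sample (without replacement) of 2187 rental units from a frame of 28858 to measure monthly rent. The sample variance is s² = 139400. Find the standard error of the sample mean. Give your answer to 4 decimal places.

7.6753

Under SRS without replacement, Var(ȳ) = (1 − f)·s²/n with f = n/N = 2187/28858 = 0.07578488.
Var(ȳ) = (1 − 0.07578488)·139400/2187 = 0.92421512·63.740283 = 58.909734.
SE(ȳ) = √(58.909734) = 7.6753.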